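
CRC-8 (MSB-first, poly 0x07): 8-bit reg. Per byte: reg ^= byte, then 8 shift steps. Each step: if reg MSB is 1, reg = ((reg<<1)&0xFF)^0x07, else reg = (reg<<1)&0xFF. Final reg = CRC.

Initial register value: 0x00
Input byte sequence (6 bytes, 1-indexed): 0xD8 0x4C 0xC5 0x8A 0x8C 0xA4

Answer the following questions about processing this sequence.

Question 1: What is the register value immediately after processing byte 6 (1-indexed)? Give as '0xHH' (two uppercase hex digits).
After byte 1 (0xD8): reg=0x06
After byte 2 (0x4C): reg=0xF1
After byte 3 (0xC5): reg=0x8C
After byte 4 (0x8A): reg=0x12
After byte 5 (0x8C): reg=0xD3
After byte 6 (0xA4): reg=0x42

Answer: 0x42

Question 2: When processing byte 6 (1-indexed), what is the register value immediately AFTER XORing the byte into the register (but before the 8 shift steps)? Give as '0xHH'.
Answer: 0x77

Derivation:
Register before byte 6: 0xD3
Byte 6: 0xA4
0xD3 XOR 0xA4 = 0x77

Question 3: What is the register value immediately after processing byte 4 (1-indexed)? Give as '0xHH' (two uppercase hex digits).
After byte 1 (0xD8): reg=0x06
After byte 2 (0x4C): reg=0xF1
After byte 3 (0xC5): reg=0x8C
After byte 4 (0x8A): reg=0x12

Answer: 0x12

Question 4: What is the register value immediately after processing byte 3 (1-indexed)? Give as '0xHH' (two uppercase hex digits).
Answer: 0x8C

Derivation:
After byte 1 (0xD8): reg=0x06
After byte 2 (0x4C): reg=0xF1
After byte 3 (0xC5): reg=0x8C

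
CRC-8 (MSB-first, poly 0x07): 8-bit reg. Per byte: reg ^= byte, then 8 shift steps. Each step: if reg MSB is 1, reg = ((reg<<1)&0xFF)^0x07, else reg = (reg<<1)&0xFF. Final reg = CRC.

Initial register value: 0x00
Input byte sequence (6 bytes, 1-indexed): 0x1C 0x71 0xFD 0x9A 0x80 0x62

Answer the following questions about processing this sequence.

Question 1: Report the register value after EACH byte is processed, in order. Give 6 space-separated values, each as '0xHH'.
0x54 0xFB 0x12 0xB1 0x97 0xC5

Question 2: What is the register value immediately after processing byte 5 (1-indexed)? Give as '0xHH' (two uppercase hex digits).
After byte 1 (0x1C): reg=0x54
After byte 2 (0x71): reg=0xFB
After byte 3 (0xFD): reg=0x12
After byte 4 (0x9A): reg=0xB1
After byte 5 (0x80): reg=0x97

Answer: 0x97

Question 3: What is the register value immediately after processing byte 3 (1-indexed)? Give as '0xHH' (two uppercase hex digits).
After byte 1 (0x1C): reg=0x54
After byte 2 (0x71): reg=0xFB
After byte 3 (0xFD): reg=0x12

Answer: 0x12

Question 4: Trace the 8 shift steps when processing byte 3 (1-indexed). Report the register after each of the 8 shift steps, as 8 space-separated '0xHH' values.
After byte 1 (0x1C): reg=0x54
After byte 2 (0x71): reg=0xFB
Register before byte 3: 0xFB
After XOR with byte 0xFD: 0x06

Answer: 0x0C 0x18 0x30 0x60 0xC0 0x87 0x09 0x12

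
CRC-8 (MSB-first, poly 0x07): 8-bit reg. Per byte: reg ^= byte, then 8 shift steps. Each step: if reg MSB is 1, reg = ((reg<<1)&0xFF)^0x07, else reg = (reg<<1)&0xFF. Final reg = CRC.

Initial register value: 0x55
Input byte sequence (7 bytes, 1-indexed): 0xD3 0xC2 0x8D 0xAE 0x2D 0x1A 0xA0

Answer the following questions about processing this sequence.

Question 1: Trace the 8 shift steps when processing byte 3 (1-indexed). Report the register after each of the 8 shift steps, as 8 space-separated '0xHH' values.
After byte 1 (0xD3): reg=0x9B
After byte 2 (0xC2): reg=0x88
Register before byte 3: 0x88
After XOR with byte 0x8D: 0x05

Answer: 0x0A 0x14 0x28 0x50 0xA0 0x47 0x8E 0x1B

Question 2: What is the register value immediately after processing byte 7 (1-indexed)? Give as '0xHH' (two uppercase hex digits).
Answer: 0xB8

Derivation:
After byte 1 (0xD3): reg=0x9B
After byte 2 (0xC2): reg=0x88
After byte 3 (0x8D): reg=0x1B
After byte 4 (0xAE): reg=0x02
After byte 5 (0x2D): reg=0xCD
After byte 6 (0x1A): reg=0x2B
After byte 7 (0xA0): reg=0xB8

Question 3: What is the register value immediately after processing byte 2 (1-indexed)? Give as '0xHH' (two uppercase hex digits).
After byte 1 (0xD3): reg=0x9B
After byte 2 (0xC2): reg=0x88

Answer: 0x88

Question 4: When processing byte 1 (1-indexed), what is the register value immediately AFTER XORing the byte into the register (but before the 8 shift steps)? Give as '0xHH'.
Register before byte 1: 0x55
Byte 1: 0xD3
0x55 XOR 0xD3 = 0x86

Answer: 0x86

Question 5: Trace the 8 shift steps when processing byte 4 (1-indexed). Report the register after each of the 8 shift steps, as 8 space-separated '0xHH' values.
Answer: 0x6D 0xDA 0xB3 0x61 0xC2 0x83 0x01 0x02

Derivation:
After byte 1 (0xD3): reg=0x9B
After byte 2 (0xC2): reg=0x88
After byte 3 (0x8D): reg=0x1B
Register before byte 4: 0x1B
After XOR with byte 0xAE: 0xB5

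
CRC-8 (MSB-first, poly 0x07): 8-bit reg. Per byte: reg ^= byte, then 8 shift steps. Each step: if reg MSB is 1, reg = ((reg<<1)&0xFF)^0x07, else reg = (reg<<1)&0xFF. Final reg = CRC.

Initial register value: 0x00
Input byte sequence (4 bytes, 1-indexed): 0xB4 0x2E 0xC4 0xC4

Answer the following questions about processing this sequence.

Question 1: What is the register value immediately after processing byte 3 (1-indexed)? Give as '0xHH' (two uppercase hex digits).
Answer: 0x6B

Derivation:
After byte 1 (0xB4): reg=0x05
After byte 2 (0x2E): reg=0xD1
After byte 3 (0xC4): reg=0x6B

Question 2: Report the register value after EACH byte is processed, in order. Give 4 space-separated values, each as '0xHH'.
0x05 0xD1 0x6B 0x44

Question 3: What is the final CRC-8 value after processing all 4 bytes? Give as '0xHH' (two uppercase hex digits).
Answer: 0x44

Derivation:
After byte 1 (0xB4): reg=0x05
After byte 2 (0x2E): reg=0xD1
After byte 3 (0xC4): reg=0x6B
After byte 4 (0xC4): reg=0x44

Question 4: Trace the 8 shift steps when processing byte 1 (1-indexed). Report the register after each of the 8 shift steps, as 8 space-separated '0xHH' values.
Register before byte 1: 0x00
After XOR with byte 0xB4: 0xB4

Answer: 0x6F 0xDE 0xBB 0x71 0xE2 0xC3 0x81 0x05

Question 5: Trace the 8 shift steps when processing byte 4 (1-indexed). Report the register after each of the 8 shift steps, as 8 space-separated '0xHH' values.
After byte 1 (0xB4): reg=0x05
After byte 2 (0x2E): reg=0xD1
After byte 3 (0xC4): reg=0x6B
Register before byte 4: 0x6B
After XOR with byte 0xC4: 0xAF

Answer: 0x59 0xB2 0x63 0xC6 0x8B 0x11 0x22 0x44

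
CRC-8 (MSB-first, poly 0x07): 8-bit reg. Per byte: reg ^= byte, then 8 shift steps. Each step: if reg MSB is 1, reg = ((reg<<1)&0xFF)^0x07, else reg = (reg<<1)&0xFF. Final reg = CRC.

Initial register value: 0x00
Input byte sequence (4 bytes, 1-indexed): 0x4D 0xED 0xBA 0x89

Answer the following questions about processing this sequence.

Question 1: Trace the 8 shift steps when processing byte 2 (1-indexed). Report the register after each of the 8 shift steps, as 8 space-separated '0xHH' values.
After byte 1 (0x4D): reg=0xE4
Register before byte 2: 0xE4
After XOR with byte 0xED: 0x09

Answer: 0x12 0x24 0x48 0x90 0x27 0x4E 0x9C 0x3F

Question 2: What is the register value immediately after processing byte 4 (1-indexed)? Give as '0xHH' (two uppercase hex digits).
After byte 1 (0x4D): reg=0xE4
After byte 2 (0xED): reg=0x3F
After byte 3 (0xBA): reg=0x92
After byte 4 (0x89): reg=0x41

Answer: 0x41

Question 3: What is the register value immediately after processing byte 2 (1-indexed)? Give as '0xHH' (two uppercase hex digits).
After byte 1 (0x4D): reg=0xE4
After byte 2 (0xED): reg=0x3F

Answer: 0x3F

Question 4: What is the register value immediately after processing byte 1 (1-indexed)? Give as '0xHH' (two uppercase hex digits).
After byte 1 (0x4D): reg=0xE4

Answer: 0xE4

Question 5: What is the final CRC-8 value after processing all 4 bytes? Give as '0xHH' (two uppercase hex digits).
After byte 1 (0x4D): reg=0xE4
After byte 2 (0xED): reg=0x3F
After byte 3 (0xBA): reg=0x92
After byte 4 (0x89): reg=0x41

Answer: 0x41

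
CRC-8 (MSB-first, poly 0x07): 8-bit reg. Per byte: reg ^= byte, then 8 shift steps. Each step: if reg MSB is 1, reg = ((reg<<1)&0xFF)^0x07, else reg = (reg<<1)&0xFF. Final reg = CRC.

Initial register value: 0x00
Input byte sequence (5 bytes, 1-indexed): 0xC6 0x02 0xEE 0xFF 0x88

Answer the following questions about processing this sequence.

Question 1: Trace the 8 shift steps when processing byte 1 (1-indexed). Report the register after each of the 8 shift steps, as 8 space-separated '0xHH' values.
Answer: 0x8B 0x11 0x22 0x44 0x88 0x17 0x2E 0x5C

Derivation:
Register before byte 1: 0x00
After XOR with byte 0xC6: 0xC6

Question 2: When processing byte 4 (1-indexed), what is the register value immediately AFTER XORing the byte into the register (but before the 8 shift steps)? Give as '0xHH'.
Register before byte 4: 0x5E
Byte 4: 0xFF
0x5E XOR 0xFF = 0xA1

Answer: 0xA1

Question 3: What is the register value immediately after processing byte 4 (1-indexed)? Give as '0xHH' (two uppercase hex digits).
Answer: 0x6E

Derivation:
After byte 1 (0xC6): reg=0x5C
After byte 2 (0x02): reg=0x9D
After byte 3 (0xEE): reg=0x5E
After byte 4 (0xFF): reg=0x6E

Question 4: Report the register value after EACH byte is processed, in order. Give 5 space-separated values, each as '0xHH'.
0x5C 0x9D 0x5E 0x6E 0xBC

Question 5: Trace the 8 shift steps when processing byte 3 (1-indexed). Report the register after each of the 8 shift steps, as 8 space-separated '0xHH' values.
After byte 1 (0xC6): reg=0x5C
After byte 2 (0x02): reg=0x9D
Register before byte 3: 0x9D
After XOR with byte 0xEE: 0x73

Answer: 0xE6 0xCB 0x91 0x25 0x4A 0x94 0x2F 0x5E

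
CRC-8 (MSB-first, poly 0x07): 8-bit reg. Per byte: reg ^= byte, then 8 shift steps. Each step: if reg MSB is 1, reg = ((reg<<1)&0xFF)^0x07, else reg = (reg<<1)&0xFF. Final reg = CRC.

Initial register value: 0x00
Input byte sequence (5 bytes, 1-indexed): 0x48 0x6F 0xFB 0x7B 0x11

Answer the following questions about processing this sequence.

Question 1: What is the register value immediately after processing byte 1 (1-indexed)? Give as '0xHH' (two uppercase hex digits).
Answer: 0xFF

Derivation:
After byte 1 (0x48): reg=0xFF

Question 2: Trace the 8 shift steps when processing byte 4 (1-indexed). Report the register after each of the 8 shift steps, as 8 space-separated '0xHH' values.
After byte 1 (0x48): reg=0xFF
After byte 2 (0x6F): reg=0xF9
After byte 3 (0xFB): reg=0x0E
Register before byte 4: 0x0E
After XOR with byte 0x7B: 0x75

Answer: 0xEA 0xD3 0xA1 0x45 0x8A 0x13 0x26 0x4C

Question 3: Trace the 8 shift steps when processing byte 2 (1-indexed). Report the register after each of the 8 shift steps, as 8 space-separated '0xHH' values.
Answer: 0x27 0x4E 0x9C 0x3F 0x7E 0xFC 0xFF 0xF9

Derivation:
After byte 1 (0x48): reg=0xFF
Register before byte 2: 0xFF
After XOR with byte 0x6F: 0x90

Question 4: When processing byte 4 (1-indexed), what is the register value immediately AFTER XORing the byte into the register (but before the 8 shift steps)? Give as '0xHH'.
Register before byte 4: 0x0E
Byte 4: 0x7B
0x0E XOR 0x7B = 0x75

Answer: 0x75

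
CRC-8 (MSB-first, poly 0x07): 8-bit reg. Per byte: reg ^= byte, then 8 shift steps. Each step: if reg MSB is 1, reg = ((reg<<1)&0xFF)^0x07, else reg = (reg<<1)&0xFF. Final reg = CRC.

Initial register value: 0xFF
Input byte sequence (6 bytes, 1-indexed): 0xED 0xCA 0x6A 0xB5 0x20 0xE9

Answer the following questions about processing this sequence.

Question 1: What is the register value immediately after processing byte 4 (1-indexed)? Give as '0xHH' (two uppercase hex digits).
After byte 1 (0xED): reg=0x7E
After byte 2 (0xCA): reg=0x05
After byte 3 (0x6A): reg=0x0A
After byte 4 (0xB5): reg=0x34

Answer: 0x34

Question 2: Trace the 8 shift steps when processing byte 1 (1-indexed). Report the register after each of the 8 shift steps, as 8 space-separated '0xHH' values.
Register before byte 1: 0xFF
After XOR with byte 0xED: 0x12

Answer: 0x24 0x48 0x90 0x27 0x4E 0x9C 0x3F 0x7E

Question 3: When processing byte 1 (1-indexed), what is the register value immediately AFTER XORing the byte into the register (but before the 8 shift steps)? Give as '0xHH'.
Answer: 0x12

Derivation:
Register before byte 1: 0xFF
Byte 1: 0xED
0xFF XOR 0xED = 0x12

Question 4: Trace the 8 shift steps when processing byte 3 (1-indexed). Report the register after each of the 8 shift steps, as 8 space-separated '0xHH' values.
After byte 1 (0xED): reg=0x7E
After byte 2 (0xCA): reg=0x05
Register before byte 3: 0x05
After XOR with byte 0x6A: 0x6F

Answer: 0xDE 0xBB 0x71 0xE2 0xC3 0x81 0x05 0x0A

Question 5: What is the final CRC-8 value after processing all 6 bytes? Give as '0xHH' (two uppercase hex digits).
Answer: 0x92

Derivation:
After byte 1 (0xED): reg=0x7E
After byte 2 (0xCA): reg=0x05
After byte 3 (0x6A): reg=0x0A
After byte 4 (0xB5): reg=0x34
After byte 5 (0x20): reg=0x6C
After byte 6 (0xE9): reg=0x92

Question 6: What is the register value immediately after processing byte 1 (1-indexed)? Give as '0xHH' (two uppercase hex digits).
Answer: 0x7E

Derivation:
After byte 1 (0xED): reg=0x7E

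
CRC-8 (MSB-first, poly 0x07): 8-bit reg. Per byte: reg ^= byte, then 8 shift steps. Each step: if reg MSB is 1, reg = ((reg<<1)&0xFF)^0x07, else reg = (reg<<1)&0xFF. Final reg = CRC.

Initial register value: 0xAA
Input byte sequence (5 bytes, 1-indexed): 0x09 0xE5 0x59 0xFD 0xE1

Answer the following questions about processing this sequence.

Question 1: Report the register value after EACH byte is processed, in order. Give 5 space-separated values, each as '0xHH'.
0x60 0x92 0x7F 0x87 0x35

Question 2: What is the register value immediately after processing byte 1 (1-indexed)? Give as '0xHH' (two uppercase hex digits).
Answer: 0x60

Derivation:
After byte 1 (0x09): reg=0x60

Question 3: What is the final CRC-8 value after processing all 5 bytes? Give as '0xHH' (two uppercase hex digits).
Answer: 0x35

Derivation:
After byte 1 (0x09): reg=0x60
After byte 2 (0xE5): reg=0x92
After byte 3 (0x59): reg=0x7F
After byte 4 (0xFD): reg=0x87
After byte 5 (0xE1): reg=0x35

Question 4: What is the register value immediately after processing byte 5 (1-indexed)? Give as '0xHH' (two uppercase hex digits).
After byte 1 (0x09): reg=0x60
After byte 2 (0xE5): reg=0x92
After byte 3 (0x59): reg=0x7F
After byte 4 (0xFD): reg=0x87
After byte 5 (0xE1): reg=0x35

Answer: 0x35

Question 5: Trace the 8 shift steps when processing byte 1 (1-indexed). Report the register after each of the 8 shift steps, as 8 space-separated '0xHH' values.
Register before byte 1: 0xAA
After XOR with byte 0x09: 0xA3

Answer: 0x41 0x82 0x03 0x06 0x0C 0x18 0x30 0x60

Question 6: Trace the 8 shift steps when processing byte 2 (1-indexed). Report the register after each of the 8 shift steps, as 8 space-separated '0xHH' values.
After byte 1 (0x09): reg=0x60
Register before byte 2: 0x60
After XOR with byte 0xE5: 0x85

Answer: 0x0D 0x1A 0x34 0x68 0xD0 0xA7 0x49 0x92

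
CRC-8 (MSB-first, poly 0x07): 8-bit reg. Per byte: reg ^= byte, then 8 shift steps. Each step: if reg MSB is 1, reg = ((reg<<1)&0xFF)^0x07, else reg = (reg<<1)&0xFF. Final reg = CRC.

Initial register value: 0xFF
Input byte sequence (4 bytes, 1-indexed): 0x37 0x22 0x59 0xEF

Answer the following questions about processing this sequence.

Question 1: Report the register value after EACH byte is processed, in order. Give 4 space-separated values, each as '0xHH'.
0x76 0xAB 0xD0 0xBD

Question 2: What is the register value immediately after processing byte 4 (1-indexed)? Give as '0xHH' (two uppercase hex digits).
After byte 1 (0x37): reg=0x76
After byte 2 (0x22): reg=0xAB
After byte 3 (0x59): reg=0xD0
After byte 4 (0xEF): reg=0xBD

Answer: 0xBD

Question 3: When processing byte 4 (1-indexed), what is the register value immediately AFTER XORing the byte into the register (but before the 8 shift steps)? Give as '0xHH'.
Register before byte 4: 0xD0
Byte 4: 0xEF
0xD0 XOR 0xEF = 0x3F

Answer: 0x3F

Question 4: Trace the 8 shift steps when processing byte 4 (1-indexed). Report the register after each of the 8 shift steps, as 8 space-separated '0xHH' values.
After byte 1 (0x37): reg=0x76
After byte 2 (0x22): reg=0xAB
After byte 3 (0x59): reg=0xD0
Register before byte 4: 0xD0
After XOR with byte 0xEF: 0x3F

Answer: 0x7E 0xFC 0xFF 0xF9 0xF5 0xED 0xDD 0xBD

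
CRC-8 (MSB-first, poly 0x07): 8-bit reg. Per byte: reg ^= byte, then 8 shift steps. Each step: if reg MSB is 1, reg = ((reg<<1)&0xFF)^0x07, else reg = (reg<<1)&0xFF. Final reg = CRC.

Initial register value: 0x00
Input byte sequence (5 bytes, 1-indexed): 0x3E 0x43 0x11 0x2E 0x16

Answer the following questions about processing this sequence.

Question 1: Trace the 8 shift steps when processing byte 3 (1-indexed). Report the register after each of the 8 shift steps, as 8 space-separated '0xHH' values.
After byte 1 (0x3E): reg=0xBA
After byte 2 (0x43): reg=0xE1
Register before byte 3: 0xE1
After XOR with byte 0x11: 0xF0

Answer: 0xE7 0xC9 0x95 0x2D 0x5A 0xB4 0x6F 0xDE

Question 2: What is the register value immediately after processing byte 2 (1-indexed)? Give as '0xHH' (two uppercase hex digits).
Answer: 0xE1

Derivation:
After byte 1 (0x3E): reg=0xBA
After byte 2 (0x43): reg=0xE1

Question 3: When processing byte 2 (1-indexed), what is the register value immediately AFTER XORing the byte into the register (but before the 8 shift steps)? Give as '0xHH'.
Register before byte 2: 0xBA
Byte 2: 0x43
0xBA XOR 0x43 = 0xF9

Answer: 0xF9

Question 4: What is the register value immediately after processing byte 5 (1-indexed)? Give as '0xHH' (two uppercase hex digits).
Answer: 0x76

Derivation:
After byte 1 (0x3E): reg=0xBA
After byte 2 (0x43): reg=0xE1
After byte 3 (0x11): reg=0xDE
After byte 4 (0x2E): reg=0xDE
After byte 5 (0x16): reg=0x76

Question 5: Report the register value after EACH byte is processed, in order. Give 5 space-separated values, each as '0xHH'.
0xBA 0xE1 0xDE 0xDE 0x76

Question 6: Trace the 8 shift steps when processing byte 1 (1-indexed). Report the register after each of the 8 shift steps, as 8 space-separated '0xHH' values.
Register before byte 1: 0x00
After XOR with byte 0x3E: 0x3E

Answer: 0x7C 0xF8 0xF7 0xE9 0xD5 0xAD 0x5D 0xBA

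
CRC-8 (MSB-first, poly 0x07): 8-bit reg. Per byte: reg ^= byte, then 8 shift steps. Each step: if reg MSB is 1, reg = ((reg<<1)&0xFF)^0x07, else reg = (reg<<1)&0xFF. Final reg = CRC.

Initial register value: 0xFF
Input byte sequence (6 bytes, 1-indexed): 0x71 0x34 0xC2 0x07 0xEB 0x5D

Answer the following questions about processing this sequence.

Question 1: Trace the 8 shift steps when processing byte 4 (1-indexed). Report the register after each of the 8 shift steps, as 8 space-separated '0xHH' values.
After byte 1 (0x71): reg=0xA3
After byte 2 (0x34): reg=0xEC
After byte 3 (0xC2): reg=0xCA
Register before byte 4: 0xCA
After XOR with byte 0x07: 0xCD

Answer: 0x9D 0x3D 0x7A 0xF4 0xEF 0xD9 0xB5 0x6D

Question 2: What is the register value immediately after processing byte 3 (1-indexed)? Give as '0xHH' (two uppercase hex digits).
Answer: 0xCA

Derivation:
After byte 1 (0x71): reg=0xA3
After byte 2 (0x34): reg=0xEC
After byte 3 (0xC2): reg=0xCA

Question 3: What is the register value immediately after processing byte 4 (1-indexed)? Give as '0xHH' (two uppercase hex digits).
After byte 1 (0x71): reg=0xA3
After byte 2 (0x34): reg=0xEC
After byte 3 (0xC2): reg=0xCA
After byte 4 (0x07): reg=0x6D

Answer: 0x6D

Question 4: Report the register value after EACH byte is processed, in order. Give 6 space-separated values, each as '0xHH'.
0xA3 0xEC 0xCA 0x6D 0x9B 0x5C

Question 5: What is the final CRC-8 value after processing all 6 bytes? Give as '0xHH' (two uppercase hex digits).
Answer: 0x5C

Derivation:
After byte 1 (0x71): reg=0xA3
After byte 2 (0x34): reg=0xEC
After byte 3 (0xC2): reg=0xCA
After byte 4 (0x07): reg=0x6D
After byte 5 (0xEB): reg=0x9B
After byte 6 (0x5D): reg=0x5C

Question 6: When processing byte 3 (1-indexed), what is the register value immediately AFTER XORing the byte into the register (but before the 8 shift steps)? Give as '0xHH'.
Register before byte 3: 0xEC
Byte 3: 0xC2
0xEC XOR 0xC2 = 0x2E

Answer: 0x2E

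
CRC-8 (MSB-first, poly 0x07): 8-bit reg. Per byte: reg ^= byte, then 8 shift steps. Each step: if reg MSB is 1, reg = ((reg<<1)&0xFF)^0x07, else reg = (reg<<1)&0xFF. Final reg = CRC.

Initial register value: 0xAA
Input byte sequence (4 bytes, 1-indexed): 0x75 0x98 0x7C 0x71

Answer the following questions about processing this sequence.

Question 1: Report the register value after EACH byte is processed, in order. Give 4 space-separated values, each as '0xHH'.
0x13 0xB8 0x52 0xE9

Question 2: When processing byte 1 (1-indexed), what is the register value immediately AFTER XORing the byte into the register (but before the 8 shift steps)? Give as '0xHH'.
Register before byte 1: 0xAA
Byte 1: 0x75
0xAA XOR 0x75 = 0xDF

Answer: 0xDF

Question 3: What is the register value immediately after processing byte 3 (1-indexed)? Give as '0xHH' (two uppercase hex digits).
Answer: 0x52

Derivation:
After byte 1 (0x75): reg=0x13
After byte 2 (0x98): reg=0xB8
After byte 3 (0x7C): reg=0x52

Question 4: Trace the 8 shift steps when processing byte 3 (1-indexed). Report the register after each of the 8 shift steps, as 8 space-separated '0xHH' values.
After byte 1 (0x75): reg=0x13
After byte 2 (0x98): reg=0xB8
Register before byte 3: 0xB8
After XOR with byte 0x7C: 0xC4

Answer: 0x8F 0x19 0x32 0x64 0xC8 0x97 0x29 0x52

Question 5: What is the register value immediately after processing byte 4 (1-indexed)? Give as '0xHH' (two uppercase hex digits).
Answer: 0xE9

Derivation:
After byte 1 (0x75): reg=0x13
After byte 2 (0x98): reg=0xB8
After byte 3 (0x7C): reg=0x52
After byte 4 (0x71): reg=0xE9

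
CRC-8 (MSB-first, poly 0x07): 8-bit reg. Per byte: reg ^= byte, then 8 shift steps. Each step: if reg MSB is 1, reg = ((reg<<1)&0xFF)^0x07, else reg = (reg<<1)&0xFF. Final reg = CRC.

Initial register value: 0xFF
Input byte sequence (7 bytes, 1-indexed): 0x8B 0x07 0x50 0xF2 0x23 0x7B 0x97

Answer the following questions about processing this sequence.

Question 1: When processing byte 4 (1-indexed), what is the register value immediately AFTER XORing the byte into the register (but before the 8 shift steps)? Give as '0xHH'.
Answer: 0xE2

Derivation:
Register before byte 4: 0x10
Byte 4: 0xF2
0x10 XOR 0xF2 = 0xE2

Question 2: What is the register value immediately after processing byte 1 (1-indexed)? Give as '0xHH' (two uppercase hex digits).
Answer: 0x4B

Derivation:
After byte 1 (0x8B): reg=0x4B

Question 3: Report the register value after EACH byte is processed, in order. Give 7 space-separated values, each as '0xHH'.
0x4B 0xE3 0x10 0xA0 0x80 0xEF 0x6F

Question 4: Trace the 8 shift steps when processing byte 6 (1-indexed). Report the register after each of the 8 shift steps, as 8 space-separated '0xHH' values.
After byte 1 (0x8B): reg=0x4B
After byte 2 (0x07): reg=0xE3
After byte 3 (0x50): reg=0x10
After byte 4 (0xF2): reg=0xA0
After byte 5 (0x23): reg=0x80
Register before byte 6: 0x80
After XOR with byte 0x7B: 0xFB

Answer: 0xF1 0xE5 0xCD 0x9D 0x3D 0x7A 0xF4 0xEF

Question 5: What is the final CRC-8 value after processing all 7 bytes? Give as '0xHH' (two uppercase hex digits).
After byte 1 (0x8B): reg=0x4B
After byte 2 (0x07): reg=0xE3
After byte 3 (0x50): reg=0x10
After byte 4 (0xF2): reg=0xA0
After byte 5 (0x23): reg=0x80
After byte 6 (0x7B): reg=0xEF
After byte 7 (0x97): reg=0x6F

Answer: 0x6F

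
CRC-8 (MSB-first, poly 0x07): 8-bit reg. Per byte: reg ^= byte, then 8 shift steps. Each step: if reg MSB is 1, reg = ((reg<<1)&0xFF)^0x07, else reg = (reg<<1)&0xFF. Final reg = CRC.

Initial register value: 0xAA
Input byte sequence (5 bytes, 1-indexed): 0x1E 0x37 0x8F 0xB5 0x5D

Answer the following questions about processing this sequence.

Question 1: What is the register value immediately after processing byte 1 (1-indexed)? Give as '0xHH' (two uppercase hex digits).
Answer: 0x05

Derivation:
After byte 1 (0x1E): reg=0x05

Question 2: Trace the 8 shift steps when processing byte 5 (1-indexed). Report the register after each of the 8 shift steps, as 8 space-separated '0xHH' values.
After byte 1 (0x1E): reg=0x05
After byte 2 (0x37): reg=0x9E
After byte 3 (0x8F): reg=0x77
After byte 4 (0xB5): reg=0x40
Register before byte 5: 0x40
After XOR with byte 0x5D: 0x1D

Answer: 0x3A 0x74 0xE8 0xD7 0xA9 0x55 0xAA 0x53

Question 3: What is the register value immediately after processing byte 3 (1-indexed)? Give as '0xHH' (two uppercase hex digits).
Answer: 0x77

Derivation:
After byte 1 (0x1E): reg=0x05
After byte 2 (0x37): reg=0x9E
After byte 3 (0x8F): reg=0x77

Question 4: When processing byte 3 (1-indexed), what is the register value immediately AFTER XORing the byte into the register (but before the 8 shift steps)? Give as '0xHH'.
Answer: 0x11

Derivation:
Register before byte 3: 0x9E
Byte 3: 0x8F
0x9E XOR 0x8F = 0x11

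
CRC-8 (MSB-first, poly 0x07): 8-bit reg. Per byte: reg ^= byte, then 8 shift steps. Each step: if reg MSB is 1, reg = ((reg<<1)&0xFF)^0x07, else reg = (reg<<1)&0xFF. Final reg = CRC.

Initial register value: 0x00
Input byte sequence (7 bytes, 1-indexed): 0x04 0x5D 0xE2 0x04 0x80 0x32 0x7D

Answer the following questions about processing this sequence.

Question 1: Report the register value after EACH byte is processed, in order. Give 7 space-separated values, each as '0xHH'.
0x1C 0xC0 0xEE 0x98 0x48 0x61 0x54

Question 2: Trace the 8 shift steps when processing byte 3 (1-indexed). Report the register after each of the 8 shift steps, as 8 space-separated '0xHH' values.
After byte 1 (0x04): reg=0x1C
After byte 2 (0x5D): reg=0xC0
Register before byte 3: 0xC0
After XOR with byte 0xE2: 0x22

Answer: 0x44 0x88 0x17 0x2E 0x5C 0xB8 0x77 0xEE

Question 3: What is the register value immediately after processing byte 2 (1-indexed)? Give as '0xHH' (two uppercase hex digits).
Answer: 0xC0

Derivation:
After byte 1 (0x04): reg=0x1C
After byte 2 (0x5D): reg=0xC0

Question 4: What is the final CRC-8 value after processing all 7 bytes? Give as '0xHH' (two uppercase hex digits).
Answer: 0x54

Derivation:
After byte 1 (0x04): reg=0x1C
After byte 2 (0x5D): reg=0xC0
After byte 3 (0xE2): reg=0xEE
After byte 4 (0x04): reg=0x98
After byte 5 (0x80): reg=0x48
After byte 6 (0x32): reg=0x61
After byte 7 (0x7D): reg=0x54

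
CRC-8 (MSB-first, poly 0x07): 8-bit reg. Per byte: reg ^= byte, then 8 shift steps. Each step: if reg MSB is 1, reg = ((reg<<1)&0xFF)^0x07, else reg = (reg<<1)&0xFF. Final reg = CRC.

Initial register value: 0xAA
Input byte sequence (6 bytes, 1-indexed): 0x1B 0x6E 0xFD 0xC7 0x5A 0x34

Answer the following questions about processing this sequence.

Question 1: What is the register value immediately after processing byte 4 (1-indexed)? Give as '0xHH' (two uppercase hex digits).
After byte 1 (0x1B): reg=0x1E
After byte 2 (0x6E): reg=0x57
After byte 3 (0xFD): reg=0x5F
After byte 4 (0xC7): reg=0xC1

Answer: 0xC1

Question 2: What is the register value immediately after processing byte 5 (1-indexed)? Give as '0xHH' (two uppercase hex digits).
Answer: 0xC8

Derivation:
After byte 1 (0x1B): reg=0x1E
After byte 2 (0x6E): reg=0x57
After byte 3 (0xFD): reg=0x5F
After byte 4 (0xC7): reg=0xC1
After byte 5 (0x5A): reg=0xC8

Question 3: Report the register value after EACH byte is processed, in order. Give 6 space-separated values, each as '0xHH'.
0x1E 0x57 0x5F 0xC1 0xC8 0xFA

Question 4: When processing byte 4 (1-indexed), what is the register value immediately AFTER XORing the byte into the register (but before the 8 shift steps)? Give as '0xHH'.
Register before byte 4: 0x5F
Byte 4: 0xC7
0x5F XOR 0xC7 = 0x98

Answer: 0x98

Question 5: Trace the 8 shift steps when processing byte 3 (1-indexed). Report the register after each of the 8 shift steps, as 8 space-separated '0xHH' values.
Answer: 0x53 0xA6 0x4B 0x96 0x2B 0x56 0xAC 0x5F

Derivation:
After byte 1 (0x1B): reg=0x1E
After byte 2 (0x6E): reg=0x57
Register before byte 3: 0x57
After XOR with byte 0xFD: 0xAA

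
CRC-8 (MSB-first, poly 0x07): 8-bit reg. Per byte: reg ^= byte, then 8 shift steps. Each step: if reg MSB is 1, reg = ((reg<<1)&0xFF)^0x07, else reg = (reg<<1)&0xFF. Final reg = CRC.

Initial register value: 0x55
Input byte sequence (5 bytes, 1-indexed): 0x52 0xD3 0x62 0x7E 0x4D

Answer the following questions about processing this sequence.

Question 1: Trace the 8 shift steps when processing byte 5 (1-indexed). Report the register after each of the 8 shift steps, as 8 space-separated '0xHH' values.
After byte 1 (0x52): reg=0x15
After byte 2 (0xD3): reg=0x5C
After byte 3 (0x62): reg=0xBA
After byte 4 (0x7E): reg=0x52
Register before byte 5: 0x52
After XOR with byte 0x4D: 0x1F

Answer: 0x3E 0x7C 0xF8 0xF7 0xE9 0xD5 0xAD 0x5D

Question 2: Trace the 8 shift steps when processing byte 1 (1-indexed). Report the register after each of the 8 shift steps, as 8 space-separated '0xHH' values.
Answer: 0x0E 0x1C 0x38 0x70 0xE0 0xC7 0x89 0x15

Derivation:
Register before byte 1: 0x55
After XOR with byte 0x52: 0x07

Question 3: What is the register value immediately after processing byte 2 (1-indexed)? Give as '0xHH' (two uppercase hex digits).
Answer: 0x5C

Derivation:
After byte 1 (0x52): reg=0x15
After byte 2 (0xD3): reg=0x5C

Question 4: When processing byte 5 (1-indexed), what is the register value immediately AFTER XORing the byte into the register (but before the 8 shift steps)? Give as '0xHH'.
Answer: 0x1F

Derivation:
Register before byte 5: 0x52
Byte 5: 0x4D
0x52 XOR 0x4D = 0x1F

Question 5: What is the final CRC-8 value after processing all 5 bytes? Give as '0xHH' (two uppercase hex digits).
Answer: 0x5D

Derivation:
After byte 1 (0x52): reg=0x15
After byte 2 (0xD3): reg=0x5C
After byte 3 (0x62): reg=0xBA
After byte 4 (0x7E): reg=0x52
After byte 5 (0x4D): reg=0x5D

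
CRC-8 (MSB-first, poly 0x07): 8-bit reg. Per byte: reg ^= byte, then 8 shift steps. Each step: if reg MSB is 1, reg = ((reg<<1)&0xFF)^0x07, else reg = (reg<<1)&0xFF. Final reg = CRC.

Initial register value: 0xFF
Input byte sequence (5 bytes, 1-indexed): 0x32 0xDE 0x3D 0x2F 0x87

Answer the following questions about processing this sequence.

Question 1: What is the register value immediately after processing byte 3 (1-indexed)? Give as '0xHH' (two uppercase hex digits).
After byte 1 (0x32): reg=0x6D
After byte 2 (0xDE): reg=0x10
After byte 3 (0x3D): reg=0xC3

Answer: 0xC3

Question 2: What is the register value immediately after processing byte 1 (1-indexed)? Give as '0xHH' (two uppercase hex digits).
Answer: 0x6D

Derivation:
After byte 1 (0x32): reg=0x6D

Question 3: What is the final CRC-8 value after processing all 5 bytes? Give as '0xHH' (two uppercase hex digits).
Answer: 0x23

Derivation:
After byte 1 (0x32): reg=0x6D
After byte 2 (0xDE): reg=0x10
After byte 3 (0x3D): reg=0xC3
After byte 4 (0x2F): reg=0x8A
After byte 5 (0x87): reg=0x23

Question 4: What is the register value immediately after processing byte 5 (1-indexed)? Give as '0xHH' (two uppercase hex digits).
After byte 1 (0x32): reg=0x6D
After byte 2 (0xDE): reg=0x10
After byte 3 (0x3D): reg=0xC3
After byte 4 (0x2F): reg=0x8A
After byte 5 (0x87): reg=0x23

Answer: 0x23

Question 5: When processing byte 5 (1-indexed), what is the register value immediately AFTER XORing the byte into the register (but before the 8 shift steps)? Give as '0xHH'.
Register before byte 5: 0x8A
Byte 5: 0x87
0x8A XOR 0x87 = 0x0D

Answer: 0x0D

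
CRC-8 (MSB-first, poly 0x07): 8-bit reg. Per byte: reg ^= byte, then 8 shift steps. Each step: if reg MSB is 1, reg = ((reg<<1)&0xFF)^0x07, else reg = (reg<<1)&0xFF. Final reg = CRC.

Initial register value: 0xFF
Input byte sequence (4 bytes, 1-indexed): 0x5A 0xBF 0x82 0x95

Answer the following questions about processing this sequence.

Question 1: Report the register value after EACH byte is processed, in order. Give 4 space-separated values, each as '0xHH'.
0x72 0x6D 0x83 0x62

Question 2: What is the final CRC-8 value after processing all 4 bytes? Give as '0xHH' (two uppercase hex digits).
Answer: 0x62

Derivation:
After byte 1 (0x5A): reg=0x72
After byte 2 (0xBF): reg=0x6D
After byte 3 (0x82): reg=0x83
After byte 4 (0x95): reg=0x62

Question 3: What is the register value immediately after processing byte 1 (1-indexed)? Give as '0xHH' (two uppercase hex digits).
Answer: 0x72

Derivation:
After byte 1 (0x5A): reg=0x72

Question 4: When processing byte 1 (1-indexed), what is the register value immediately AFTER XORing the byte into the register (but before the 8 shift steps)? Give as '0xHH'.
Answer: 0xA5

Derivation:
Register before byte 1: 0xFF
Byte 1: 0x5A
0xFF XOR 0x5A = 0xA5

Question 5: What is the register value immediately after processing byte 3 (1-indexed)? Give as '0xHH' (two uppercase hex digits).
After byte 1 (0x5A): reg=0x72
After byte 2 (0xBF): reg=0x6D
After byte 3 (0x82): reg=0x83

Answer: 0x83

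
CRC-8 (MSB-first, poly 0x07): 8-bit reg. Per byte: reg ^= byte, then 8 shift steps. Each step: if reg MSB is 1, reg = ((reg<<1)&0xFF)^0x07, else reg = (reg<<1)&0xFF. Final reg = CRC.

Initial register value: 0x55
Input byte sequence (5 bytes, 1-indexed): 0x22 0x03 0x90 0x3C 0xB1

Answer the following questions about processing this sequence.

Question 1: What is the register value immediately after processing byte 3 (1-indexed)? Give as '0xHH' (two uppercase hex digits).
After byte 1 (0x22): reg=0x42
After byte 2 (0x03): reg=0xC0
After byte 3 (0x90): reg=0xB7

Answer: 0xB7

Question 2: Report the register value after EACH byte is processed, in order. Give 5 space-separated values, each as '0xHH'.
0x42 0xC0 0xB7 0xB8 0x3F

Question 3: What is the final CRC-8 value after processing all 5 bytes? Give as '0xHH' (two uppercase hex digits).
After byte 1 (0x22): reg=0x42
After byte 2 (0x03): reg=0xC0
After byte 3 (0x90): reg=0xB7
After byte 4 (0x3C): reg=0xB8
After byte 5 (0xB1): reg=0x3F

Answer: 0x3F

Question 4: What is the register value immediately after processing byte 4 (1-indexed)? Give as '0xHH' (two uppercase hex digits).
After byte 1 (0x22): reg=0x42
After byte 2 (0x03): reg=0xC0
After byte 3 (0x90): reg=0xB7
After byte 4 (0x3C): reg=0xB8

Answer: 0xB8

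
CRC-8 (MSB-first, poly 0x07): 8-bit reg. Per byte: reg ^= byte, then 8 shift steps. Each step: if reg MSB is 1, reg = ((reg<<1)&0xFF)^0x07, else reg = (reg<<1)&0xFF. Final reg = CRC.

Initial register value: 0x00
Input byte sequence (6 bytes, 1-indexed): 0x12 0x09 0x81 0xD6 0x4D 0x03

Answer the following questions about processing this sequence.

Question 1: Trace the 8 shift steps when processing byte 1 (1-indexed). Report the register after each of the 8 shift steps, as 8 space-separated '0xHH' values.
Register before byte 1: 0x00
After XOR with byte 0x12: 0x12

Answer: 0x24 0x48 0x90 0x27 0x4E 0x9C 0x3F 0x7E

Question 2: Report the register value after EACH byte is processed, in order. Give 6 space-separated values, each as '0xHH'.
0x7E 0x42 0x47 0xFE 0x10 0x79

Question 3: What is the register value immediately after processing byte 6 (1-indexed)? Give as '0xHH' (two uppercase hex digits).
Answer: 0x79

Derivation:
After byte 1 (0x12): reg=0x7E
After byte 2 (0x09): reg=0x42
After byte 3 (0x81): reg=0x47
After byte 4 (0xD6): reg=0xFE
After byte 5 (0x4D): reg=0x10
After byte 6 (0x03): reg=0x79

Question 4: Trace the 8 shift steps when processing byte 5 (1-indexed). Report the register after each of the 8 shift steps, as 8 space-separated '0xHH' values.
After byte 1 (0x12): reg=0x7E
After byte 2 (0x09): reg=0x42
After byte 3 (0x81): reg=0x47
After byte 4 (0xD6): reg=0xFE
Register before byte 5: 0xFE
After XOR with byte 0x4D: 0xB3

Answer: 0x61 0xC2 0x83 0x01 0x02 0x04 0x08 0x10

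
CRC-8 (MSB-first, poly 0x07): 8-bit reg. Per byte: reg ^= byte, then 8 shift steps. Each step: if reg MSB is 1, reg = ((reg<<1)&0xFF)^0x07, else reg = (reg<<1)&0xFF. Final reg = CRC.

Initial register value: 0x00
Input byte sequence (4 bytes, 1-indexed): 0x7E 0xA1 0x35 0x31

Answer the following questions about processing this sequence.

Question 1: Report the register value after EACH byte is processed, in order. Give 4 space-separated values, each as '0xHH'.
0x7D 0x1A 0xCD 0xFA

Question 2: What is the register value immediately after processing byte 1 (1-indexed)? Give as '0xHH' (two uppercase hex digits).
After byte 1 (0x7E): reg=0x7D

Answer: 0x7D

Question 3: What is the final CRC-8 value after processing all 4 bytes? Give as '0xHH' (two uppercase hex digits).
Answer: 0xFA

Derivation:
After byte 1 (0x7E): reg=0x7D
After byte 2 (0xA1): reg=0x1A
After byte 3 (0x35): reg=0xCD
After byte 4 (0x31): reg=0xFA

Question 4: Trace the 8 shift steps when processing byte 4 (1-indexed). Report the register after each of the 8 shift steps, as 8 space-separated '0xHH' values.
Answer: 0xFF 0xF9 0xF5 0xED 0xDD 0xBD 0x7D 0xFA

Derivation:
After byte 1 (0x7E): reg=0x7D
After byte 2 (0xA1): reg=0x1A
After byte 3 (0x35): reg=0xCD
Register before byte 4: 0xCD
After XOR with byte 0x31: 0xFC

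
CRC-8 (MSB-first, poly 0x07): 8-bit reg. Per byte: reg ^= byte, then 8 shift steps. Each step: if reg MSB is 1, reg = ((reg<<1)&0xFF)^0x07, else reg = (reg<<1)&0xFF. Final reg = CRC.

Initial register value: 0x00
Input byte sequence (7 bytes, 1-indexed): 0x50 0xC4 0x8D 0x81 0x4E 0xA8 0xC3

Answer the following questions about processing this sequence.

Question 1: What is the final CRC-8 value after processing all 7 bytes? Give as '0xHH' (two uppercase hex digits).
Answer: 0xB1

Derivation:
After byte 1 (0x50): reg=0xB7
After byte 2 (0xC4): reg=0x5E
After byte 3 (0x8D): reg=0x37
After byte 4 (0x81): reg=0x0B
After byte 5 (0x4E): reg=0xDC
After byte 6 (0xA8): reg=0x4B
After byte 7 (0xC3): reg=0xB1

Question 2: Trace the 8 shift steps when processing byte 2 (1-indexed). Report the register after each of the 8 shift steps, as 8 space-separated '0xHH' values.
After byte 1 (0x50): reg=0xB7
Register before byte 2: 0xB7
After XOR with byte 0xC4: 0x73

Answer: 0xE6 0xCB 0x91 0x25 0x4A 0x94 0x2F 0x5E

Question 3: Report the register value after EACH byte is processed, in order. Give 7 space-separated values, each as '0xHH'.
0xB7 0x5E 0x37 0x0B 0xDC 0x4B 0xB1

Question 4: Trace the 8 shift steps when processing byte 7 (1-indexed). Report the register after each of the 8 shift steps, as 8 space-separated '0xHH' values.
Answer: 0x17 0x2E 0x5C 0xB8 0x77 0xEE 0xDB 0xB1

Derivation:
After byte 1 (0x50): reg=0xB7
After byte 2 (0xC4): reg=0x5E
After byte 3 (0x8D): reg=0x37
After byte 4 (0x81): reg=0x0B
After byte 5 (0x4E): reg=0xDC
After byte 6 (0xA8): reg=0x4B
Register before byte 7: 0x4B
After XOR with byte 0xC3: 0x88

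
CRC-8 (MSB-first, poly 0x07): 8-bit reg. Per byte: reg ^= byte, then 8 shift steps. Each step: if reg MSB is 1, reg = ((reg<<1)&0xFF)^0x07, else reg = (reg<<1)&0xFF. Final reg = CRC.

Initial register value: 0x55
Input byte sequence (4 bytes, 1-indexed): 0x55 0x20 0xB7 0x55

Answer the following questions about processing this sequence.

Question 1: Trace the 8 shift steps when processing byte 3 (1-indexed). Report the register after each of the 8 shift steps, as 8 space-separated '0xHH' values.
Answer: 0xAE 0x5B 0xB6 0x6B 0xD6 0xAB 0x51 0xA2

Derivation:
After byte 1 (0x55): reg=0x00
After byte 2 (0x20): reg=0xE0
Register before byte 3: 0xE0
After XOR with byte 0xB7: 0x57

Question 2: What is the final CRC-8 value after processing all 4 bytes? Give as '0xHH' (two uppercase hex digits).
After byte 1 (0x55): reg=0x00
After byte 2 (0x20): reg=0xE0
After byte 3 (0xB7): reg=0xA2
After byte 4 (0x55): reg=0xCB

Answer: 0xCB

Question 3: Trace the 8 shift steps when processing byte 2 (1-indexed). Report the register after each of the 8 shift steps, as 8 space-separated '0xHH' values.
Answer: 0x40 0x80 0x07 0x0E 0x1C 0x38 0x70 0xE0

Derivation:
After byte 1 (0x55): reg=0x00
Register before byte 2: 0x00
After XOR with byte 0x20: 0x20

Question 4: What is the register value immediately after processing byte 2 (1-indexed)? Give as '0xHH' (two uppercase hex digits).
After byte 1 (0x55): reg=0x00
After byte 2 (0x20): reg=0xE0

Answer: 0xE0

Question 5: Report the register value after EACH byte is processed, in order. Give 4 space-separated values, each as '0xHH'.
0x00 0xE0 0xA2 0xCB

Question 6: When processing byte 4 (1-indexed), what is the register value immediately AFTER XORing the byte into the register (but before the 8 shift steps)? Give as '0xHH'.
Answer: 0xF7

Derivation:
Register before byte 4: 0xA2
Byte 4: 0x55
0xA2 XOR 0x55 = 0xF7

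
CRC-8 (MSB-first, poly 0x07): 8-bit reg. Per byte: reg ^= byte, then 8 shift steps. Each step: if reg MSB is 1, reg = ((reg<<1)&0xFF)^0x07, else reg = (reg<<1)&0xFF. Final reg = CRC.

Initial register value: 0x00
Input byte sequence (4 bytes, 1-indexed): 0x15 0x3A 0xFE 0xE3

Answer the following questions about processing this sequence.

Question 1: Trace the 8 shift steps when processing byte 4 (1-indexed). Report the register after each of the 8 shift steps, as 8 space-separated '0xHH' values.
After byte 1 (0x15): reg=0x6B
After byte 2 (0x3A): reg=0xB0
After byte 3 (0xFE): reg=0xED
Register before byte 4: 0xED
After XOR with byte 0xE3: 0x0E

Answer: 0x1C 0x38 0x70 0xE0 0xC7 0x89 0x15 0x2A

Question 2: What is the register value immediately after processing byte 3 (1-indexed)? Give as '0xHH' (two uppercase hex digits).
Answer: 0xED

Derivation:
After byte 1 (0x15): reg=0x6B
After byte 2 (0x3A): reg=0xB0
After byte 3 (0xFE): reg=0xED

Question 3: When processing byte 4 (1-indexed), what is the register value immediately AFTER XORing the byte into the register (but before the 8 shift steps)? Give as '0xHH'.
Answer: 0x0E

Derivation:
Register before byte 4: 0xED
Byte 4: 0xE3
0xED XOR 0xE3 = 0x0E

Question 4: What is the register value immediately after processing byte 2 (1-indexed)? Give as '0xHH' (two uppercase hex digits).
After byte 1 (0x15): reg=0x6B
After byte 2 (0x3A): reg=0xB0

Answer: 0xB0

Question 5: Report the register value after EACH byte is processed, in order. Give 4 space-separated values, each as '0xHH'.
0x6B 0xB0 0xED 0x2A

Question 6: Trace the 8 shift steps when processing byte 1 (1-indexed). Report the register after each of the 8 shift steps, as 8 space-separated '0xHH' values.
Answer: 0x2A 0x54 0xA8 0x57 0xAE 0x5B 0xB6 0x6B

Derivation:
Register before byte 1: 0x00
After XOR with byte 0x15: 0x15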